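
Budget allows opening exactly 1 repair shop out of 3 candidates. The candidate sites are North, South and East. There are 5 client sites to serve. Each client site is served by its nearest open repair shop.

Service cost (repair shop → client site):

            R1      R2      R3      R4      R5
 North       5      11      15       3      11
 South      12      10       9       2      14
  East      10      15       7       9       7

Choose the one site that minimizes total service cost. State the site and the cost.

Choose North only; total service cost 45.

With exactly 1 open, each client site uses its cheapest among the chosen.
{North}: R1→North 5, R2→North 11, R3→North 15, R4→North 3, R5→North 11. Service cost 45.
{South}: service cost 47
{East}: service cost 48
Among all 3 size-1 choices, {North} is lowest.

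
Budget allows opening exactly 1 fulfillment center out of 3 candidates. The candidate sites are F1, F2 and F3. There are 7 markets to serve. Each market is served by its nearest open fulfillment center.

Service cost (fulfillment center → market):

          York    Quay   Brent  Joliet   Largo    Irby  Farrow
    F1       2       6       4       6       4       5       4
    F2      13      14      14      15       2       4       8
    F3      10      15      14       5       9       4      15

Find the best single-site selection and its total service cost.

With exactly 1 open, each market uses its cheapest among the chosen.
{F1}: York→F1 2, Quay→F1 6, Brent→F1 4, Joliet→F1 6, Largo→F1 4, Irby→F1 5, Farrow→F1 4. Service cost 31.
{F2}: service cost 70
{F3}: service cost 72
Among all 3 size-1 choices, {F1} is lowest.

Choose F1 only; total service cost 31.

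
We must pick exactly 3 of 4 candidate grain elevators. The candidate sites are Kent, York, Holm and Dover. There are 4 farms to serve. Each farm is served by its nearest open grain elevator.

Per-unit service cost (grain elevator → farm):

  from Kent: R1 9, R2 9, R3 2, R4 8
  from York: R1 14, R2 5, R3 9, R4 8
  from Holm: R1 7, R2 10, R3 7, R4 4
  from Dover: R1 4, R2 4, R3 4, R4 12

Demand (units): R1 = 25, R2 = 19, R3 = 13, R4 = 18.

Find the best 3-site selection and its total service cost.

Choose Kent, Holm and Dover; total service cost 274.

With exactly 3 open, each farm uses its cheapest among the chosen.
{Kent, Holm, Dover}: R1→Dover 4·25=100, R2→Dover 4·19=76, R3→Kent 2·13=26, R4→Holm 4·18=72. Service cost 274.
{York, Holm, Dover}: service cost 300
{Kent, York, Dover}: service cost 346
Among all 4 size-3 choices, {Kent, Holm, Dover} is lowest.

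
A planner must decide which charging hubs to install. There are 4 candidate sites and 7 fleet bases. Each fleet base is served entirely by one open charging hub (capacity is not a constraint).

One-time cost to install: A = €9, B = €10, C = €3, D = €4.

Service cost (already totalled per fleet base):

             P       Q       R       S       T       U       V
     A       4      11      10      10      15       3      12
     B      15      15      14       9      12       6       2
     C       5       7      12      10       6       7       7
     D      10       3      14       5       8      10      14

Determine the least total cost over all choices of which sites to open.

Minimum total cost: 52

For any fixed open set, each fleet base goes to its cheapest open site; total = fixed + service.
{C, D}: P→C 5, Q→D 3, R→C 12, S→D 5, T→C 6, U→C 7, V→C 7. Service 45; fixed 7; total 52.
{A, C, D}: service 38 + fixed 16 = 54
{B, C, D}: service 39 + fixed 17 = 56
{A, B, C, D}: service 33 + fixed 26 = 59
No other subset beats 52.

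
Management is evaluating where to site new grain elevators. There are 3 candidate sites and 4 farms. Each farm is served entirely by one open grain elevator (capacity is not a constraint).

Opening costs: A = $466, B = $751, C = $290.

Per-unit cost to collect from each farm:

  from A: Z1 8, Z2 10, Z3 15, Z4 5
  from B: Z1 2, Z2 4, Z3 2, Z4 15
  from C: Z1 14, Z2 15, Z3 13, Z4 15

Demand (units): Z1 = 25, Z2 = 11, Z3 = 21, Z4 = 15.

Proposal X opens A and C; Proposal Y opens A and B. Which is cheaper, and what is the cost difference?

Proposal X: {A, C}: Z1→A 8·25=200, Z2→A 10·11=110, Z3→C 13·21=273, Z4→A 5·15=75. Service 658; fixed 756; total 1414.
Proposal Y: {A, B}: Z1→B 2·25=50, Z2→B 4·11=44, Z3→B 2·21=42, Z4→A 5·15=75. Service 211; fixed 1217; total 1428.
Difference: |1414 − 1428| = 14.

Proposal X is cheaper by 14.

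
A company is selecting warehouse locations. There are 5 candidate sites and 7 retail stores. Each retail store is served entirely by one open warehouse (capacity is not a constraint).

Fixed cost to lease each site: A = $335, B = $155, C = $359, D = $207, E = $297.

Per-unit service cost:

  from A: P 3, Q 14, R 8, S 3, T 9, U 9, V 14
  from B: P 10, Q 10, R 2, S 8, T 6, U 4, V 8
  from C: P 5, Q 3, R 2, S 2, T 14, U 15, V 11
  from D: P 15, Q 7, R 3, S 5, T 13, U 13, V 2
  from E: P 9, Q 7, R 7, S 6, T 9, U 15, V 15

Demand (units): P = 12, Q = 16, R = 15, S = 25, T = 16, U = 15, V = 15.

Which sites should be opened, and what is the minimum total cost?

For any fixed open set, each retail store goes to its cheapest open site; total = fixed + service.
{B, D}: P→B 10·12=120, Q→D 7·16=112, R→B 2·15=30, S→D 5·25=125, T→B 6·16=96, U→B 4·15=60, V→D 2·15=30. Service 573; fixed 362; total 935.
{B}: service 786 + fixed 155 = 941
{B, C}: service 464 + fixed 514 = 978
{A, B, C, D, E}: service 350 + fixed 1353 = 1703
No other subset beats 935.

Open B and D; minimum total cost 935.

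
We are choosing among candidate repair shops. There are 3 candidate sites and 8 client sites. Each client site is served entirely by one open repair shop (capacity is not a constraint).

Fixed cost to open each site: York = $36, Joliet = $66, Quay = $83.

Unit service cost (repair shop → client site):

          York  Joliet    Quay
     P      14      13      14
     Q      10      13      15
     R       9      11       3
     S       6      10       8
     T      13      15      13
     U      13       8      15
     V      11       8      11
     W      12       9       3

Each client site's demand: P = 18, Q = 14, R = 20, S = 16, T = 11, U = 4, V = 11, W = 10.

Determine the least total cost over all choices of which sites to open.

Minimum total cost: 1008

For any fixed open set, each client site goes to its cheapest open site; total = fixed + service.
{York, Joliet, Quay}: P→Joliet 13·18=234, Q→York 10·14=140, R→Quay 3·20=60, S→York 6·16=96, T→York 13·11=143, U→Joliet 8·4=32, V→Joliet 8·11=88, W→Quay 3·10=30. Service 823; fixed 185; total 1008.
{York, Quay}: service 894 + fixed 119 = 1013
{Joliet, Quay}: P→Joliet 13·18=234, Q→Joliet 13·14=182, R→Quay 3·20=60, S→Quay 8·16=128, T→Quay 13·11=143, U→Joliet 8·4=32, V→Joliet 8·11=88, W→Quay 3·10=30. Service 897; fixed 149; total 1046.
{York}: service 1104 + fixed 36 = 1140
No other subset beats 1008.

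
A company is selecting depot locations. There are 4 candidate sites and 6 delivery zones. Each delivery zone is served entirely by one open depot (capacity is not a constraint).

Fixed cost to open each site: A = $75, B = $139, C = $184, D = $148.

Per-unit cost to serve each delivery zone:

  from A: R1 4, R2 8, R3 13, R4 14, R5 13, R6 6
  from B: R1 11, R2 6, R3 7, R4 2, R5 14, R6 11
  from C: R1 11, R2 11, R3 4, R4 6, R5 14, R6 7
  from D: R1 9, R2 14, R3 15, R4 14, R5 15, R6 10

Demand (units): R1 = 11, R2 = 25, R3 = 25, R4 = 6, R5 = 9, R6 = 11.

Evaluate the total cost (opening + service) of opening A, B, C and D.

Total cost: 1035

Each delivery zone is assigned to its cheapest site among the open ones.
{A, B, C, D}: R1→A 4·11=44, R2→B 6·25=150, R3→C 4·25=100, R4→B 2·6=12, R5→A 13·9=117, R6→A 6·11=66. Service 489; fixed 546; total 1035.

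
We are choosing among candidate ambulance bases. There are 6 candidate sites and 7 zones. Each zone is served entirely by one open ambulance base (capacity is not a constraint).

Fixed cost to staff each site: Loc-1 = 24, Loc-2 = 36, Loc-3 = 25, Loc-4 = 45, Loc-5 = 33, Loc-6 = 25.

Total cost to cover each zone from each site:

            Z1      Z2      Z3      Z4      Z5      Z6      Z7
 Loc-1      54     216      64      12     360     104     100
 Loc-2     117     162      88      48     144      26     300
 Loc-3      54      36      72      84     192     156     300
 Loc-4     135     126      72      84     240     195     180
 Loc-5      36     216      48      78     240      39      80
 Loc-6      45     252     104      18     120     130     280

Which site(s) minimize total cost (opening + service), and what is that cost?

Open Loc-3, Loc-5 and Loc-6; minimum total cost 460.

For any fixed open set, each zone goes to its cheapest open site; total = fixed + service.
{Loc-3, Loc-5, Loc-6}: Z1→Loc-5 36, Z2→Loc-3 36, Z3→Loc-5 48, Z4→Loc-6 18, Z5→Loc-6 120, Z6→Loc-5 39, Z7→Loc-5 80. Service 377; fixed 83; total 460.
{Loc-1, Loc-3, Loc-5, Loc-6}: service 371 + fixed 107 = 478
{Loc-2, Loc-3, Loc-5, Loc-6}: service 364 + fixed 119 = 483
{Loc-1, Loc-2, Loc-3, Loc-4, Loc-5, Loc-6}: Z1→Loc-5 36, Z2→Loc-3 36, Z3→Loc-5 48, Z4→Loc-1 12, Z5→Loc-6 120, Z6→Loc-2 26, Z7→Loc-5 80. Service 358; fixed 188; total 546.
No other subset beats 460.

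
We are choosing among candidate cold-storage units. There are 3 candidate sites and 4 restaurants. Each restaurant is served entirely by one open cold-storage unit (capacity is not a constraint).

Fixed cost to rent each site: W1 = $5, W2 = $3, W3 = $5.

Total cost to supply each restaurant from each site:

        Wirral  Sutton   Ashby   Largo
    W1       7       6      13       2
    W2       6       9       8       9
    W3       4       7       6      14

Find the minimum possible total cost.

Minimum total cost: 28

For any fixed open set, each restaurant goes to its cheapest open site; total = fixed + service.
{W1, W3}: Wirral→W3 4, Sutton→W1 6, Ashby→W3 6, Largo→W1 2. Service 18; fixed 10; total 28.
{W1, W2}: service 22 + fixed 8 = 30
{W1, W2, W3}: Wirral→W3 4, Sutton→W1 6, Ashby→W3 6, Largo→W1 2. Service 18; fixed 13; total 31.
{W2}: Wirral→W2 6, Sutton→W2 9, Ashby→W2 8, Largo→W2 9. Service 32; fixed 3; total 35.
No other subset beats 28.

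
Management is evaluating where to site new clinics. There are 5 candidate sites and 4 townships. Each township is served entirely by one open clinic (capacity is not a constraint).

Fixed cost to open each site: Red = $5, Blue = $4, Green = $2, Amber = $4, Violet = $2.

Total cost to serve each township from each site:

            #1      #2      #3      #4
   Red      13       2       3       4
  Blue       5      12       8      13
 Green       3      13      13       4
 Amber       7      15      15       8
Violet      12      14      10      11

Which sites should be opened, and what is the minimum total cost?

Open Red and Green; minimum total cost 19.

For any fixed open set, each township goes to its cheapest open site; total = fixed + service.
{Red, Green}: #1→Green 3, #2→Red 2, #3→Red 3, #4→Red 4. Service 12; fixed 7; total 19.
{Red, Green, Violet}: service 12 + fixed 9 = 21
{Red, Blue}: #1→Blue 5, #2→Red 2, #3→Red 3, #4→Red 4. Service 14; fixed 9; total 23.
{Red, Blue, Green, Amber, Violet}: service 12 + fixed 17 = 29
No other subset beats 19.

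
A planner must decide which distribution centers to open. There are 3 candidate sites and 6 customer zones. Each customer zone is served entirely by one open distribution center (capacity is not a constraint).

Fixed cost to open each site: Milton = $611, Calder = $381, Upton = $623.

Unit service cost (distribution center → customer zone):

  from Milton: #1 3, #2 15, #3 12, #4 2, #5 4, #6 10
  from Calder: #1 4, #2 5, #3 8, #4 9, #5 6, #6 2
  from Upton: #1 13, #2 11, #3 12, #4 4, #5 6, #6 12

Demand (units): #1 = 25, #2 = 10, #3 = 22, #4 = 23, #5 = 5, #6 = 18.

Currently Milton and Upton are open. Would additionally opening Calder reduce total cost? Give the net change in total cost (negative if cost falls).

Current service cost with {Milton, Upton}: 695.
Adding Calder: each customer zone re-picks its cheapest; new service cost 403, saving 292.
Extra fixed cost: 381. Net change = 381 − 292 = 89.
(Totals: 1929 → 2018.)

No — net change +89 (cost rises by 89).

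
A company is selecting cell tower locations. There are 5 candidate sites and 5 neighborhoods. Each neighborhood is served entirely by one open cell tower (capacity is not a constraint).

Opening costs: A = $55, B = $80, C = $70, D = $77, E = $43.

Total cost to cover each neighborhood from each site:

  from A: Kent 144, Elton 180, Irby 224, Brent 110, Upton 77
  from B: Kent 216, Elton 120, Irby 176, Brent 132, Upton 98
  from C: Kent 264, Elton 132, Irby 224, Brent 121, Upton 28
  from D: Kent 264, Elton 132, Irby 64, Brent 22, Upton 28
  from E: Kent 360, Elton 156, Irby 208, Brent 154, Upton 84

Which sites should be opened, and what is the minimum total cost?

For any fixed open set, each neighborhood goes to its cheapest open site; total = fixed + service.
{A, D}: Kent→A 144, Elton→D 132, Irby→D 64, Brent→D 22, Upton→D 28. Service 390; fixed 132; total 522.
{A, D, E}: Kent→A 144, Elton→D 132, Irby→D 64, Brent→D 22, Upton→D 28. Service 390; fixed 175; total 565.
{D}: service 510 + fixed 77 = 587
{A, B, C, D, E}: service 378 + fixed 325 = 703
No other subset beats 522.

Open A and D; minimum total cost 522.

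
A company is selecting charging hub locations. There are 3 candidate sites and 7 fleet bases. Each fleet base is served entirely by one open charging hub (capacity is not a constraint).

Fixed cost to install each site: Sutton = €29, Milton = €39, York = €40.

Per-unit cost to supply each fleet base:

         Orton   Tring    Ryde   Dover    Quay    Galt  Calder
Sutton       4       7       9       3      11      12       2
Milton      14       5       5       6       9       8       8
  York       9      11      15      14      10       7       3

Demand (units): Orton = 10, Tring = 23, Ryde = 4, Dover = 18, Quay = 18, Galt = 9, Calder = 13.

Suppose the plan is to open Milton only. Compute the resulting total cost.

Each fleet base is assigned to its cheapest site among the open ones.
{Milton}: Orton→Milton 14·10=140, Tring→Milton 5·23=115, Ryde→Milton 5·4=20, Dover→Milton 6·18=108, Quay→Milton 9·18=162, Galt→Milton 8·9=72, Calder→Milton 8·13=104. Service 721; fixed 39; total 760.

Total cost: 760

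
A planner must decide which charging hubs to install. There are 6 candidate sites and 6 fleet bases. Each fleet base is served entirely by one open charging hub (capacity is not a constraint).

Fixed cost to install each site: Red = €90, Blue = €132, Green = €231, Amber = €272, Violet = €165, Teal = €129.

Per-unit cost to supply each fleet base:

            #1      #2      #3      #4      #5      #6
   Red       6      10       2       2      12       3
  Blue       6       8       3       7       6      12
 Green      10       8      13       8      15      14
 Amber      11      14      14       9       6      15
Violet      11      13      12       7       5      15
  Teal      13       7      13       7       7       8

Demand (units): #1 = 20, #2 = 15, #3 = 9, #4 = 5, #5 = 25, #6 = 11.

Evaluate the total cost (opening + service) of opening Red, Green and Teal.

Total cost: 911

Each fleet base is assigned to its cheapest site among the open ones.
{Red, Green, Teal}: #1→Red 6·20=120, #2→Teal 7·15=105, #3→Red 2·9=18, #4→Red 2·5=10, #5→Teal 7·25=175, #6→Red 3·11=33. Service 461; fixed 450; total 911.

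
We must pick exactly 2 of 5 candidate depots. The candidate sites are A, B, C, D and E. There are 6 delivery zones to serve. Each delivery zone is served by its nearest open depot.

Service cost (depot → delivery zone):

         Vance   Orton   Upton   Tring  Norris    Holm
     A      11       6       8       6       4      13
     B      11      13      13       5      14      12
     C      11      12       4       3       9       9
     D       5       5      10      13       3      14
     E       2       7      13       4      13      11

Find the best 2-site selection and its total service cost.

Choose C and D; total service cost 29.

With exactly 2 open, each delivery zone uses its cheapest among the chosen.
{C, D}: Vance→D 5, Orton→D 5, Upton→C 4, Tring→C 3, Norris→D 3, Holm→C 9. Service cost 29.
{C, E}: service cost 34
{A, E}: service cost 35
Among all 10 size-2 choices, {C, D} is lowest.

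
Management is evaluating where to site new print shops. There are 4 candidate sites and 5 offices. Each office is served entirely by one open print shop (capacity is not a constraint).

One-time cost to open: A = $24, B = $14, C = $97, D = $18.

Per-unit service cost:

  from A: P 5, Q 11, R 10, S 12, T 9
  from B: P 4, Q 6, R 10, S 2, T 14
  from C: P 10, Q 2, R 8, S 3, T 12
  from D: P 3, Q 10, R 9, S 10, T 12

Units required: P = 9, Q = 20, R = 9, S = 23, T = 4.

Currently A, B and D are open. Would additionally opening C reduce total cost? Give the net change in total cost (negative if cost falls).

Current service cost with {A, B, D}: 310.
Adding C: each office re-picks its cheapest; new service cost 221, saving 89.
Extra fixed cost: 97. Net change = 97 − 89 = 8.
(Totals: 366 → 374.)

No — net change +8 (cost rises by 8).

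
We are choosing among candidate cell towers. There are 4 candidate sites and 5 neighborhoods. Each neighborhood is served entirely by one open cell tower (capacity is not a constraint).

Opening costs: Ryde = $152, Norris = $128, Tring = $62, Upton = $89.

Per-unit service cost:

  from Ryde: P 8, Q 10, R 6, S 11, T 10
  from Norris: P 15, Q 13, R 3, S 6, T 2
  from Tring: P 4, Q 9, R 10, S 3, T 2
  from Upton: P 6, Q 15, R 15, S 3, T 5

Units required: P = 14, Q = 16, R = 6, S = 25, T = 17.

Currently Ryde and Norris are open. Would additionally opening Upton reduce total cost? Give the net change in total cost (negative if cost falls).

Yes — net change −14 (cost falls by 14).

Current service cost with {Ryde, Norris}: 474.
Adding Upton: each neighborhood re-picks its cheapest; new service cost 371, saving 103.
Extra fixed cost: 89. Net change = 89 − 103 = -14.
(Totals: 754 → 740.)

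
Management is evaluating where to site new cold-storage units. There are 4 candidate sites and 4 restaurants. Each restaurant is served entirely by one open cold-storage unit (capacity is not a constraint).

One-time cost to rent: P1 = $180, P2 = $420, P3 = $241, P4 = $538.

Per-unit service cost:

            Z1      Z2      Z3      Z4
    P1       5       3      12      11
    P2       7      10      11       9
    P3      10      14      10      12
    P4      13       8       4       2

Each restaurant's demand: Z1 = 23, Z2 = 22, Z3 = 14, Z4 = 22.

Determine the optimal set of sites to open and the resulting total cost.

Open P1 only; minimum total cost 771.

For any fixed open set, each restaurant goes to its cheapest open site; total = fixed + service.
{P1}: Z1→P1 5·23=115, Z2→P1 3·22=66, Z3→P1 12·14=168, Z4→P1 11·22=242. Service 591; fixed 180; total 771.
{P1, P3}: service 563 + fixed 421 = 984
{P1, P4}: Z1→P1 5·23=115, Z2→P1 3·22=66, Z3→P4 4·14=56, Z4→P4 2·22=44. Service 281; fixed 718; total 999.
{P1, P2, P3, P4}: service 281 + fixed 1379 = 1660
(All 15 nonempty subsets were checked; P1 only is lowest.)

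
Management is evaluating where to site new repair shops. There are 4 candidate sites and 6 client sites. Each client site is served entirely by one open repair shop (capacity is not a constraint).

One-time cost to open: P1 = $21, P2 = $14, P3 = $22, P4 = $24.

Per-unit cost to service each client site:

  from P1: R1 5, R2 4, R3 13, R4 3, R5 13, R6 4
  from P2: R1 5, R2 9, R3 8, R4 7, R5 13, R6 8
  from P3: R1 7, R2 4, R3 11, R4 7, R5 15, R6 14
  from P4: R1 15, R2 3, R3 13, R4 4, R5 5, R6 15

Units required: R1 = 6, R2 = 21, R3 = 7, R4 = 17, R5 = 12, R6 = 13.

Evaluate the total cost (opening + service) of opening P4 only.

Each client site is assigned to its cheapest site among the open ones.
{P4}: R1→P4 15·6=90, R2→P4 3·21=63, R3→P4 13·7=91, R4→P4 4·17=68, R5→P4 5·12=60, R6→P4 15·13=195. Service 567; fixed 24; total 591.

Total cost: 591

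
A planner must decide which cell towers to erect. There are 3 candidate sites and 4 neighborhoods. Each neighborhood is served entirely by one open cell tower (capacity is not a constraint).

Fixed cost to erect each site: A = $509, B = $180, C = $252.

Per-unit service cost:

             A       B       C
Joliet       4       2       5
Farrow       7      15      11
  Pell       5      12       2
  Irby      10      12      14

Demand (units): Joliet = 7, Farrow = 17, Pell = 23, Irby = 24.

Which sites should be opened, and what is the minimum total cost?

Open C only; minimum total cost 856.

For any fixed open set, each neighborhood goes to its cheapest open site; total = fixed + service.
{C}: Joliet→C 5·7=35, Farrow→C 11·17=187, Pell→C 2·23=46, Irby→C 14·24=336. Service 604; fixed 252; total 856.
{B, C}: service 535 + fixed 432 = 967
{A}: Joliet→A 4·7=28, Farrow→A 7·17=119, Pell→A 5·23=115, Irby→A 10·24=240. Service 502; fixed 509; total 1011.
{A, B, C}: Joliet→B 2·7=14, Farrow→A 7·17=119, Pell→C 2·23=46, Irby→A 10·24=240. Service 419; fixed 941; total 1360.
No other subset beats 856.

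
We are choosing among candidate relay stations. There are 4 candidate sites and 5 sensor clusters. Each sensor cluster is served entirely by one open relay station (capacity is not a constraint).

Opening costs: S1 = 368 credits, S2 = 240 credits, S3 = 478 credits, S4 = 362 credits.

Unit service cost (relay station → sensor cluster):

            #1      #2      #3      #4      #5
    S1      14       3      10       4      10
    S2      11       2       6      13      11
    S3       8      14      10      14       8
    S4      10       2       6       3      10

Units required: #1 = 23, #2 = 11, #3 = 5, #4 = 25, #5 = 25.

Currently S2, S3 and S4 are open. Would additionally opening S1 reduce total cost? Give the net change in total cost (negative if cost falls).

No — net change +368 (cost rises by 368).

Current service cost with {S2, S3, S4}: 511.
Adding S1: each sensor cluster re-picks its cheapest; new service cost 511, saving 0.
Extra fixed cost: 368. Net change = 368 − 0 = 368.
(Totals: 1591 → 1959.)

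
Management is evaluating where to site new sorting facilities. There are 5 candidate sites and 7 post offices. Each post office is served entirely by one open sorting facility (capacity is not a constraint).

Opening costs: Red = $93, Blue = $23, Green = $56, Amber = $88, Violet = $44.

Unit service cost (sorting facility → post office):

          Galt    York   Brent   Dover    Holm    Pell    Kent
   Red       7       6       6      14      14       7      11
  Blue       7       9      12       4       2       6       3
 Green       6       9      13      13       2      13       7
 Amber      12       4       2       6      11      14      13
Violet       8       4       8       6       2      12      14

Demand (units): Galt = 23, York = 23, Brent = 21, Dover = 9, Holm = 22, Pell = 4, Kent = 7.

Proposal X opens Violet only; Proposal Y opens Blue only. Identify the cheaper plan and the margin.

Proposal X: {Violet}: Galt→Violet 8·23=184, York→Violet 4·23=92, Brent→Violet 8·21=168, Dover→Violet 6·9=54, Holm→Violet 2·22=44, Pell→Violet 12·4=48, Kent→Violet 14·7=98. Service 688; fixed 44; total 732.
Proposal Y: {Blue}: Galt→Blue 7·23=161, York→Blue 9·23=207, Brent→Blue 12·21=252, Dover→Blue 4·9=36, Holm→Blue 2·22=44, Pell→Blue 6·4=24, Kent→Blue 3·7=21. Service 745; fixed 23; total 768.
Difference: |732 − 768| = 36.

Proposal X is cheaper by 36.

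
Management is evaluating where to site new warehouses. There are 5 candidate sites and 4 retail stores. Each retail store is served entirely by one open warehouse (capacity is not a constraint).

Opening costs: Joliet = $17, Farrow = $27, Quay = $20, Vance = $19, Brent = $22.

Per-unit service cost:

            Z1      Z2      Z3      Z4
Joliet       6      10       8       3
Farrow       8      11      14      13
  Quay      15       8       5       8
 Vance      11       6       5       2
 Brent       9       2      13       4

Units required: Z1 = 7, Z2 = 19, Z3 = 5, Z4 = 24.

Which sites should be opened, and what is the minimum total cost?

For any fixed open set, each retail store goes to its cheapest open site; total = fixed + service.
{Joliet, Vance, Brent}: Z1→Joliet 6·7=42, Z2→Brent 2·19=38, Z3→Vance 5·5=25, Z4→Vance 2·24=48. Service 153; fixed 58; total 211.
{Vance, Brent}: Z1→Brent 9·7=63, Z2→Brent 2·19=38, Z3→Vance 5·5=25, Z4→Vance 2·24=48. Service 174; fixed 41; total 215.
{Joliet, Quay, Vance, Brent}: Z1→Joliet 6·7=42, Z2→Brent 2·19=38, Z3→Quay 5·5=25, Z4→Vance 2·24=48. Service 153; fixed 78; total 231.
{Joliet, Farrow, Quay, Vance, Brent}: Z1→Joliet 6·7=42, Z2→Brent 2·19=38, Z3→Quay 5·5=25, Z4→Vance 2·24=48. Service 153; fixed 105; total 258.
No other subset beats 211.

Open Joliet, Vance and Brent; minimum total cost 211.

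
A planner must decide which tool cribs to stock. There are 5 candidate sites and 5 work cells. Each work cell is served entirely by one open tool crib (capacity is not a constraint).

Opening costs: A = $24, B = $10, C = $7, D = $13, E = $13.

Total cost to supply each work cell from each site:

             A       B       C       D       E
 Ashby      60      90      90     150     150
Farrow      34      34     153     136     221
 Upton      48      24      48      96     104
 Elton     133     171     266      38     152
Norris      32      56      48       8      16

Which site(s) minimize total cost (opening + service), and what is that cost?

Open A, B and D; minimum total cost 211.

For any fixed open set, each work cell goes to its cheapest open site; total = fixed + service.
{A, B, D}: Ashby→A 60, Farrow→A 34, Upton→B 24, Elton→D 38, Norris→D 8. Service 164; fixed 47; total 211.
{B, D}: service 194 + fixed 23 = 217
{A, B, C, D}: service 164 + fixed 54 = 218
{A, B, C, D, E}: service 164 + fixed 67 = 231
No other subset beats 211.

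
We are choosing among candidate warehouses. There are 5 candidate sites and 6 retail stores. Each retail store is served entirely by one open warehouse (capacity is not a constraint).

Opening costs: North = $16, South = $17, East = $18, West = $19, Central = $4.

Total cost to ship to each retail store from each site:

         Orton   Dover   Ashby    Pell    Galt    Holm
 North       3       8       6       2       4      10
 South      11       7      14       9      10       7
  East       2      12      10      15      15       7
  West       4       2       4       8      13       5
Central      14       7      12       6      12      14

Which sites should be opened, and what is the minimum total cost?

For any fixed open set, each retail store goes to its cheapest open site; total = fixed + service.
{North}: Orton→North 3, Dover→North 8, Ashby→North 6, Pell→North 2, Galt→North 4, Holm→North 10. Service 33; fixed 16; total 49.
{North, Central}: Orton→North 3, Dover→Central 7, Ashby→North 6, Pell→North 2, Galt→North 4, Holm→North 10. Service 32; fixed 20; total 52.
{North, West}: Orton→North 3, Dover→West 2, Ashby→West 4, Pell→North 2, Galt→North 4, Holm→West 5. Service 20; fixed 35; total 55.
{North, South, East, West, Central}: service 19 + fixed 74 = 93
No other subset beats 49.

Open North only; minimum total cost 49.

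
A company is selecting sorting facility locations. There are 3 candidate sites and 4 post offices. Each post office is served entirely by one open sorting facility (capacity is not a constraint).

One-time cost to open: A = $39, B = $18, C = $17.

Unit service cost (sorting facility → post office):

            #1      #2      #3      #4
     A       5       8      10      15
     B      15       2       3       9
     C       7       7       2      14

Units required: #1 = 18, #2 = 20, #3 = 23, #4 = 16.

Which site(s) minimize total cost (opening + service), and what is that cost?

For any fixed open set, each post office goes to its cheapest open site; total = fixed + service.
{B, C}: #1→C 7·18=126, #2→B 2·20=40, #3→C 2·23=46, #4→B 9·16=144. Service 356; fixed 35; total 391.
{A, B, C}: #1→A 5·18=90, #2→B 2·20=40, #3→C 2·23=46, #4→B 9·16=144. Service 320; fixed 74; total 394.
{A, B}: #1→A 5·18=90, #2→B 2·20=40, #3→B 3·23=69, #4→B 9·16=144. Service 343; fixed 57; total 400.
{C}: service 536 + fixed 17 = 553
No other subset beats 391.

Open B and C; minimum total cost 391.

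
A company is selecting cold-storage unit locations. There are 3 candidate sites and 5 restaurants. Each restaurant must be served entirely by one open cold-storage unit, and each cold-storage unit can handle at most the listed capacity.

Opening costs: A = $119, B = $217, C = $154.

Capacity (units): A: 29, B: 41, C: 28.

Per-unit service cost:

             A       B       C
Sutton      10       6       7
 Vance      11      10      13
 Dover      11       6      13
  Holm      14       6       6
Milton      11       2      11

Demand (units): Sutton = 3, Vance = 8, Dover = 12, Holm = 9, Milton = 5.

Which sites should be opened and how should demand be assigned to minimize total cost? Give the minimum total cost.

Open {B}: Sutton→B 6·3=18, Vance→B 10·8=80, Dover→B 6·12=72, Holm→B 6·9=54, Milton→B 2·5=10.
Loads: B carries 37/41. Service 234; fixed 217; total 451.
Next best feasible plan costs 570.

Minimum total cost: 451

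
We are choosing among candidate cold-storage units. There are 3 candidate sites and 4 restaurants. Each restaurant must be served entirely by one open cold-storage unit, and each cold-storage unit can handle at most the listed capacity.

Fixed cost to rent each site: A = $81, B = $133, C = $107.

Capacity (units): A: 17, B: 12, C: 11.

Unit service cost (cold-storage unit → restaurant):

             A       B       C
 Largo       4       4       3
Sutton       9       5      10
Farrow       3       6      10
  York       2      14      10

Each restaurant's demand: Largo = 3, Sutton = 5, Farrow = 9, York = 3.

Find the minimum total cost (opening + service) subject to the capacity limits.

Minimum total cost: 275

Open {A, C}: Largo→C 3·3=9, Sutton→A 9·5=45, Farrow→A 3·9=27, York→A 2·3=6.
Loads: A carries 17/17, C carries 3/11. Service 87; fixed 188; total 275.
Next best feasible plan costs 280.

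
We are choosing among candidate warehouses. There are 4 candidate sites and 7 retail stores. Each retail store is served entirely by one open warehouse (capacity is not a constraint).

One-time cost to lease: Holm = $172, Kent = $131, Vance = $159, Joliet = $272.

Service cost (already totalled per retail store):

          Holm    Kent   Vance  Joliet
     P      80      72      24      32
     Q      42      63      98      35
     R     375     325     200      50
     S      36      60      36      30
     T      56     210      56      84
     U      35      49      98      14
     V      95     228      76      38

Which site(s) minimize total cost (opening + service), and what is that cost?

Open Joliet only; minimum total cost 555.

For any fixed open set, each retail store goes to its cheapest open site; total = fixed + service.
{Joliet}: P→Joliet 32, Q→Joliet 35, R→Joliet 50, S→Joliet 30, T→Joliet 84, U→Joliet 14, V→Joliet 38. Service 283; fixed 272; total 555.
{Vance, Joliet}: P→Vance 24, Q→Joliet 35, R→Joliet 50, S→Joliet 30, T→Vance 56, U→Joliet 14, V→Joliet 38. Service 247; fixed 431; total 678.
{Kent, Joliet}: service 283 + fixed 403 = 686
{Holm, Kent, Vance, Joliet}: service 247 + fixed 734 = 981
(All 15 nonempty subsets were checked; Joliet only is lowest.)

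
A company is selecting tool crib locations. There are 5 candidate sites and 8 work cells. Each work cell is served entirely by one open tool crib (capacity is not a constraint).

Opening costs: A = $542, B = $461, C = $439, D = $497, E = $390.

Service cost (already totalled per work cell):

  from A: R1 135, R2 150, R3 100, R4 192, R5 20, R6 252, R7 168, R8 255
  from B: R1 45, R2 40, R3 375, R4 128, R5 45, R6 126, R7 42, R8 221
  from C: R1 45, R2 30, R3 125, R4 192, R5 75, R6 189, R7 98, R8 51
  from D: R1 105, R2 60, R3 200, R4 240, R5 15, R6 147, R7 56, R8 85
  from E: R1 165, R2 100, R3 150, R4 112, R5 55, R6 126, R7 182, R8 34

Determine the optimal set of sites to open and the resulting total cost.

For any fixed open set, each work cell goes to its cheapest open site; total = fixed + service.
{C}: R1→C 45, R2→C 30, R3→C 125, R4→C 192, R5→C 75, R6→C 189, R7→C 98, R8→C 51. Service 805; fixed 439; total 1244.
{E}: service 924 + fixed 390 = 1314
{D}: R1→D 105, R2→D 60, R3→D 200, R4→D 240, R5→D 15, R6→D 147, R7→D 56, R8→D 85. Service 908; fixed 497; total 1405.
{A, B, C, D, E}: service 504 + fixed 2329 = 2833
No other subset beats 1244.

Open C only; minimum total cost 1244.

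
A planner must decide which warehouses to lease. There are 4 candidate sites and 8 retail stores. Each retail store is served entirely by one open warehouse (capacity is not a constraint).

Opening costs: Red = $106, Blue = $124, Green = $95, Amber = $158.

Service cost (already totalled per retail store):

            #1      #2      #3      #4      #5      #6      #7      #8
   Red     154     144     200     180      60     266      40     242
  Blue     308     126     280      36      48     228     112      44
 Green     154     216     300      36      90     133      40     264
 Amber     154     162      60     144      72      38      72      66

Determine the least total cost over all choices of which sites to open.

For any fixed open set, each retail store goes to its cheapest open site; total = fixed + service.
{Blue, Amber}: #1→Amber 154, #2→Blue 126, #3→Amber 60, #4→Blue 36, #5→Blue 48, #6→Amber 38, #7→Amber 72, #8→Blue 44. Service 578; fixed 282; total 860.
{Green, Amber}: service 628 + fixed 253 = 881
{Blue, Green, Amber}: #1→Green 154, #2→Blue 126, #3→Amber 60, #4→Blue 36, #5→Blue 48, #6→Amber 38, #7→Green 40, #8→Blue 44. Service 546; fixed 377; total 923.
{Red, Blue, Green, Amber}: #1→Red 154, #2→Blue 126, #3→Amber 60, #4→Blue 36, #5→Blue 48, #6→Amber 38, #7→Red 40, #8→Blue 44. Service 546; fixed 483; total 1029.
No other subset beats 860.

Minimum total cost: 860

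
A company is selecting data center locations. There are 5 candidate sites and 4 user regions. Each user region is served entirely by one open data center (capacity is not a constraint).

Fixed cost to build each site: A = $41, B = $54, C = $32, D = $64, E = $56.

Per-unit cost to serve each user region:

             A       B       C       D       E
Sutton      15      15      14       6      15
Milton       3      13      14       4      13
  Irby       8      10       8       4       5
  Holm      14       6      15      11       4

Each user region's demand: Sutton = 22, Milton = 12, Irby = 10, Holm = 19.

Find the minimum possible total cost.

Minimum total cost: 416

For any fixed open set, each user region goes to its cheapest open site; total = fixed + service.
{D, E}: Sutton→D 6·22=132, Milton→D 4·12=48, Irby→D 4·10=40, Holm→E 4·19=76. Service 296; fixed 120; total 416.
{A, D, E}: service 284 + fixed 161 = 445
{C, D, E}: Sutton→D 6·22=132, Milton→D 4·12=48, Irby→D 4·10=40, Holm→E 4·19=76. Service 296; fixed 152; total 448.
{A, B, C, D, E}: Sutton→D 6·22=132, Milton→A 3·12=36, Irby→D 4·10=40, Holm→E 4·19=76. Service 284; fixed 247; total 531.
No other subset beats 416.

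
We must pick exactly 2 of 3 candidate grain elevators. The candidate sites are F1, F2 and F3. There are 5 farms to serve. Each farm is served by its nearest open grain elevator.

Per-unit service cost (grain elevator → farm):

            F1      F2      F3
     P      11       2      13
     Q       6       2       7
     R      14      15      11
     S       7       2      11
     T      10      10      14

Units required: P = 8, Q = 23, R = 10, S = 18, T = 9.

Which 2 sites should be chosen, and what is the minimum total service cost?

With exactly 2 open, each farm uses its cheapest among the chosen.
{F2, F3}: P→F2 2·8=16, Q→F2 2·23=46, R→F3 11·10=110, S→F2 2·18=36, T→F2 10·9=90. Service cost 298.
{F1, F2}: service cost 328
{F1, F3}: service cost 552
Among all 3 size-2 choices, {F2, F3} is lowest.

Choose F2 and F3; total service cost 298.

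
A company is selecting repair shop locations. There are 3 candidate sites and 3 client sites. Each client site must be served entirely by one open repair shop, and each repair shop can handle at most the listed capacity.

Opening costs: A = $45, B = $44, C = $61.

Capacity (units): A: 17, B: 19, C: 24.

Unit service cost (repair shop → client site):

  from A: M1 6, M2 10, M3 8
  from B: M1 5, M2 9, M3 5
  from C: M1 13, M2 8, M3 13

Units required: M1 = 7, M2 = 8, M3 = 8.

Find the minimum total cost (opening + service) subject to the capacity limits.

Open {A, B}: M1→A 6·7=42, M2→B 9·8=72, M3→B 5·8=40.
Loads: A carries 7/17, B carries 16/19. Service 154; fixed 89; total 243.
Next best feasible plan costs 244.

Minimum total cost: 243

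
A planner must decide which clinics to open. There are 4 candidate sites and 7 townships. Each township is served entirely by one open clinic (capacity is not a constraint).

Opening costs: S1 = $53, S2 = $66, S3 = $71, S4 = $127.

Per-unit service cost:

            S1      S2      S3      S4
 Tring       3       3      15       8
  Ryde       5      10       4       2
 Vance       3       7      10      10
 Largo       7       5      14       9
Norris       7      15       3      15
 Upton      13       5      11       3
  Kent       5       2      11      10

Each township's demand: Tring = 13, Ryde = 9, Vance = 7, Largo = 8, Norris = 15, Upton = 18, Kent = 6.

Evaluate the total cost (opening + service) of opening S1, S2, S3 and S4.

Total cost: 546

Each township is assigned to its cheapest site among the open ones.
{S1, S2, S3, S4}: Tring→S1 3·13=39, Ryde→S4 2·9=18, Vance→S1 3·7=21, Largo→S2 5·8=40, Norris→S3 3·15=45, Upton→S4 3·18=54, Kent→S2 2·6=12. Service 229; fixed 317; total 546.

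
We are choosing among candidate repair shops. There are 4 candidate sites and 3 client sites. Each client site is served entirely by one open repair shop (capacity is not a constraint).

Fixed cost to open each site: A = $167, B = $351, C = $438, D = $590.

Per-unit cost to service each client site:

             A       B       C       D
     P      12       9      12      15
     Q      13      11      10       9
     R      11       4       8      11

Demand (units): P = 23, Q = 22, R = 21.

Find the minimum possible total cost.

Minimum total cost: 884

For any fixed open set, each client site goes to its cheapest open site; total = fixed + service.
{B}: P→B 9·23=207, Q→B 11·22=242, R→B 4·21=84. Service 533; fixed 351; total 884.
{A}: service 793 + fixed 167 = 960
{A, B}: P→B 9·23=207, Q→B 11·22=242, R→B 4·21=84. Service 533; fixed 518; total 1051.
{A, B, C, D}: service 489 + fixed 1546 = 2035
(All 15 nonempty subsets were checked; B only is lowest.)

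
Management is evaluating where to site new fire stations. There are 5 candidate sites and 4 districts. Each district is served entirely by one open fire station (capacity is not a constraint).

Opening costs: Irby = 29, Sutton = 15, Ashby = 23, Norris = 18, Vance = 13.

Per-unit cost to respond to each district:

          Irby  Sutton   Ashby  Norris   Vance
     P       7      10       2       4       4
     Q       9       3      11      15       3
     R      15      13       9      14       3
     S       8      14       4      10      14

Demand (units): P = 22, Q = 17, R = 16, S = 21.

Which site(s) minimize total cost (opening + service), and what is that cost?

For any fixed open set, each district goes to its cheapest open site; total = fixed + service.
{Ashby, Vance}: P→Ashby 2·22=44, Q→Vance 3·17=51, R→Vance 3·16=48, S→Ashby 4·21=84. Service 227; fixed 36; total 263.
{Sutton, Ashby, Vance}: P→Ashby 2·22=44, Q→Sutton 3·17=51, R→Vance 3·16=48, S→Ashby 4·21=84. Service 227; fixed 51; total 278.
{Ashby, Norris, Vance}: service 227 + fixed 54 = 281
{Irby, Sutton, Ashby, Norris, Vance}: service 227 + fixed 98 = 325
No other subset beats 263.

Open Ashby and Vance; minimum total cost 263.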